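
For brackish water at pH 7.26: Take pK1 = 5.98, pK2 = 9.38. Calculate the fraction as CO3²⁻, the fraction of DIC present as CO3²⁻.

α₂ = 1 / (1 + [H⁺]/K2 + [H⁺]²/(K1K2)) = 1 / (1 + 10^+2.12 + 10^+0.84)
   = 1 / (1 + 131.83 + 6.9183) = 1/139.74 = 0.007156

α₂ = 0.00716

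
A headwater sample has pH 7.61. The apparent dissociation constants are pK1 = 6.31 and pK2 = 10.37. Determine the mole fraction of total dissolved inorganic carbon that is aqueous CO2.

α₀ = 0.0476

α₀ = 1 / (1 + K1/[H⁺] + K1K2/[H⁺]²) = 1 / (1 + 10^+1.30 + 10^-1.46)
   = 1 / (1 + 19.953 + 0.034674) = 1/20.987 = 0.04765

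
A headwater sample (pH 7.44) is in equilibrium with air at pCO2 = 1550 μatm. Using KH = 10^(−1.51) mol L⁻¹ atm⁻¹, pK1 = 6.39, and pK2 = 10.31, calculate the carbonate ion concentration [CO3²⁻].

[CO2*] = KH · pCO2 = 10^(−1.51) × 1550×10^-6 = 4.790×10^-5 mol/L
α₀ = 1/(1 + K1/[H⁺] + K1K2/[H⁺]²) = 1/(1 + 10^+1.05 + 10^-1.82) = 0.08173
DIC = [CO2*]/α₀ = 4.790×10^-5 / 0.08173 = 0.5861 mmol/L
[CO3²⁻] = α₂·DIC; α₂ = 0.001237, so [CO3²⁻] = 0.001237 × 0.5861 = 0.000725 mmol/L = 0.725 μmol/L

[CO3²⁻] = 0.725 μmol/L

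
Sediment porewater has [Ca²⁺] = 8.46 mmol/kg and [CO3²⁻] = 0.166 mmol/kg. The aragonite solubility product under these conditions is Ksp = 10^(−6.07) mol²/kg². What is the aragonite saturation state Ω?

Ksp = 10^(−6.07) = 8.511×10^-7
Ω = [Ca²⁺][CO3²⁻]/Ksp = (8.46×10^-3)(0.166×10^-3) / 8.511×10^-7 = 1.65

Ω = 1.65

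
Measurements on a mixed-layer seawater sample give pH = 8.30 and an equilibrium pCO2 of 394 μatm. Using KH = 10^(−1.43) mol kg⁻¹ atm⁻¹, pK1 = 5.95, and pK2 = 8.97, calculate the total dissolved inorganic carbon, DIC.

[CO2*] = KH · pCO2 = 10^(−1.43) × 394×10^-6 = 1.464×10^-5 mol/kg
α₀ = 1/(1 + K1/[H⁺] + K1K2/[H⁺]²) = 1/(1 + 10^+2.35 + 10^+1.68) = 0.003667
DIC = [CO2*]/α₀ = 1.464×10^-5 / 0.003667 = 3.99 mmol/kg

DIC = 3.99 mmol/kg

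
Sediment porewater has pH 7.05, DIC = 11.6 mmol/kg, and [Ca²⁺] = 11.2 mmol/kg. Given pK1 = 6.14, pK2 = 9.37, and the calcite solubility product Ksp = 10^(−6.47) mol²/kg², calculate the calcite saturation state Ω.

Ω = 1.63

α₂ = 1 / (1 + [H⁺]/K2 + [H⁺]²/(K1K2)) = 1 / (1 + 10^+2.32 + 10^+1.41)
   = 1 / (1 + 208.93 + 25.704) = 1/235.63 = 0.004244
[CO3²⁻] = α₂ × DIC = 0.004244 × 11.6 = 0.04923 mmol/kg
Ksp = 10^(−6.47) = 3.388×10^-7
Ω = [Ca²⁺][CO3²⁻]/Ksp = (11.2×10^-3)(4.923×10^-5) / 3.388×10^-7 = 1.63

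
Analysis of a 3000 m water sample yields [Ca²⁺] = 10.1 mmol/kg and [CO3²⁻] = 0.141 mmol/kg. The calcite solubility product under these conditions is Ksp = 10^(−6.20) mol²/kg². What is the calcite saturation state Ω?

Ksp = 10^(−6.20) = 6.310×10^-7
Ω = [Ca²⁺][CO3²⁻]/Ksp = (10.1×10^-3)(0.141×10^-3) / 6.310×10^-7 = 2.26

Ω = 2.26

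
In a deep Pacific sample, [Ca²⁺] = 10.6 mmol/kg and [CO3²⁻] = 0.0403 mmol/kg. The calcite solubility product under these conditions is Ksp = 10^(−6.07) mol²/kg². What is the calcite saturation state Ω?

Ω = 0.502

Ksp = 10^(−6.07) = 8.511×10^-7
Ω = [Ca²⁺][CO3²⁻]/Ksp = (10.6×10^-3)(0.0403×10^-3) / 8.511×10^-7 = 0.502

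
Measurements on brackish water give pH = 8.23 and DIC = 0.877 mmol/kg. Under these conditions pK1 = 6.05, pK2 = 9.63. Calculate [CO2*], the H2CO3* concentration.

α₀ = 1 / (1 + K1/[H⁺] + K1K2/[H⁺]²) = 1 / (1 + 10^+2.18 + 10^+0.78)
   = 1 / (1 + 151.36 + 6.0256) = 1/158.38 = 0.006314
[CO2*] = α₀ × DIC = 0.006314 × 0.877 = 0.00554 mmol/kg = 5.54 μmol/kg

[CO2*] = 5.54 μmol/kg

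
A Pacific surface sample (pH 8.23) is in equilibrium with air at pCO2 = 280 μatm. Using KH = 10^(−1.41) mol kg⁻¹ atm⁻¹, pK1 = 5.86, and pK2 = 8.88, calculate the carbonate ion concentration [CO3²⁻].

[CO3²⁻] = 0.572 mmol/kg

[CO2*] = KH · pCO2 = 10^(−1.41) × 280×10^-6 = 1.089×10^-5 mol/kg
α₀ = 1/(1 + K1/[H⁺] + K1K2/[H⁺]²) = 1/(1 + 10^+2.37 + 10^+1.72) = 0.003473
DIC = [CO2*]/α₀ = 1.089×10^-5 / 0.003473 = 3.136 mmol/kg
[CO3²⁻] = α₂·DIC; α₂ = 0.1823, so [CO3²⁻] = 0.1823 × 3.136 = 0.572 mmol/kg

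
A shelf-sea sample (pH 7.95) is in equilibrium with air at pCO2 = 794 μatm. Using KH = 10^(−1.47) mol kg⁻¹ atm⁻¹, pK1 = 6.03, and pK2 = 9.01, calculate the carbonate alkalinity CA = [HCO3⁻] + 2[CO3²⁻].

CA = 2.63 mmol/kg

[CO2*] = KH · pCO2 = 10^(−1.47) × 794×10^-6 = 2.690×10^-5 mol/kg
α₀ = 1/(1 + K1/[H⁺] + K1K2/[H⁺]²) = 1/(1 + 10^+1.92 + 10^+0.86) = 0.01094
DIC = [CO2*]/α₀ = 2.690×10^-5 / 0.01094 = 2.460 mmol/kg
CA = (α₁ + 2α₂)·DIC = (0.9098 + 2×0.07924) × 2.460 = 2.63 mmol/kg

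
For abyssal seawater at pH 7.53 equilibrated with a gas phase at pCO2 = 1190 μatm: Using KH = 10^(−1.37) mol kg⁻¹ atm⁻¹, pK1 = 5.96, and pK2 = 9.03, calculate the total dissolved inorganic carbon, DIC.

DIC = 2.00 mmol/kg

[CO2*] = KH · pCO2 = 10^(−1.37) × 1190×10^-6 = 5.076×10^-5 mol/kg
α₀ = 1/(1 + K1/[H⁺] + K1K2/[H⁺]²) = 1/(1 + 10^+1.57 + 10^+0.07) = 0.02543
DIC = [CO2*]/α₀ = 5.076×10^-5 / 0.02543 = 2.00 mmol/kg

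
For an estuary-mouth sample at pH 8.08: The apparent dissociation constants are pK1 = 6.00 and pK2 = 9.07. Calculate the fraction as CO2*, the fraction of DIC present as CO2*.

α₀ = 1 / (1 + K1/[H⁺] + K1K2/[H⁺]²) = 1 / (1 + 10^+2.08 + 10^+1.09)
   = 1 / (1 + 120.23 + 12.303) = 1/133.53 = 0.007489

α₀ = 0.00749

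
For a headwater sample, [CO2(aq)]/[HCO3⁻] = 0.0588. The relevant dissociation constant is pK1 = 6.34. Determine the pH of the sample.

pH = 7.57

From K1 = [H⁺][HCO3⁻]/[CO2(aq)]:  pH = pK1 − log₁₀([CO2(aq)]/[HCO3⁻])
log₁₀(0.0588) = -1.231
pH = 6.34 − (-1.231) = 7.57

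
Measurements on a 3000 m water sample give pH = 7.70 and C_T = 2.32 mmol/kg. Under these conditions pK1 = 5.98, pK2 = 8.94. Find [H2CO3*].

α₀ = 1 / (1 + K1/[H⁺] + K1K2/[H⁺]²) = 1 / (1 + 10^+1.72 + 10^+0.48)
   = 1 / (1 + 52.481 + 3.0200) = 1/56.501 = 0.01770
[CO2*] = α₀ × DIC = 0.01770 × 2.32 = 0.0411 mmol/kg

[CO2*] = 0.0411 mmol/kg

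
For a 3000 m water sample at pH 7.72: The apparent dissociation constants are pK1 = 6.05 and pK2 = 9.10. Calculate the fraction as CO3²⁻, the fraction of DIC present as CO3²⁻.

α₂ = 0.0392

α₂ = 1 / (1 + [H⁺]/K2 + [H⁺]²/(K1K2)) = 1 / (1 + 10^+1.38 + 10^-0.29)
   = 1 / (1 + 23.988 + 0.51286) = 1/25.501 = 0.03921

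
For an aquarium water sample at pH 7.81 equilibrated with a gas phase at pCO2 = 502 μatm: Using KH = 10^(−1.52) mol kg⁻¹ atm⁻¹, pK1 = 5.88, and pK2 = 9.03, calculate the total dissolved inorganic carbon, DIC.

DIC = 1.38 mmol/kg

[CO2*] = KH · pCO2 = 10^(−1.52) × 502×10^-6 = 1.516×10^-5 mol/kg
α₀ = 1/(1 + K1/[H⁺] + K1K2/[H⁺]²) = 1/(1 + 10^+1.93 + 10^+0.71) = 0.01096
DIC = [CO2*]/α₀ = 1.516×10^-5 / 0.01096 = 1.38 mmol/kg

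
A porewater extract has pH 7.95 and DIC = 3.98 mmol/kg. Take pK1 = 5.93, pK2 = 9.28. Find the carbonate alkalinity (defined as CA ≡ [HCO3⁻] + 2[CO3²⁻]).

CA = 4.12 mmol/kg

CA = [HCO3⁻] + 2[CO3²⁻] = (α₁ + 2α₂)·DIC
At pH 7.95: [H⁺]/K1 = 10^-2.02 = 0.0095499, K2/[H⁺] = 10^-1.33 = 0.046774
α₁ = 1/(1 + 0.0095499 + 0.046774) = 1/1.0563 = 0.9467; α₂ = α₁·K2/[H⁺] = 0.04428
α₁ + 2α₂ = 1.0352
CA = 1.0352 × 3.98 = 4.12 mmol/kg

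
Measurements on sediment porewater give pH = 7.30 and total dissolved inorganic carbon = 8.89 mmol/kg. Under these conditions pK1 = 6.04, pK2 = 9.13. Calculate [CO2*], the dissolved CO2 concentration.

[CO2*] = 0.457 mmol/kg

α₀ = 1 / (1 + K1/[H⁺] + K1K2/[H⁺]²) = 1 / (1 + 10^+1.26 + 10^-0.57)
   = 1 / (1 + 18.197 + 0.26915) = 1/19.466 = 0.05137
[CO2*] = α₀ × DIC = 0.05137 × 8.89 = 0.457 mmol/kg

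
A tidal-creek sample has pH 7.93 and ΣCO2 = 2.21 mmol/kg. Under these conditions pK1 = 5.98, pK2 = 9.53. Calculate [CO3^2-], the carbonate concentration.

[CO3²⁻] = 0.0536 mmol/kg

α₂ = 1 / (1 + [H⁺]/K2 + [H⁺]²/(K1K2)) = 1 / (1 + 10^+1.60 + 10^-0.35)
   = 1 / (1 + 39.811 + 0.44668) = 1/41.257 = 0.02424
[CO3²⁻] = α₂ × DIC = 0.02424 × 2.21 = 0.0536 mmol/kg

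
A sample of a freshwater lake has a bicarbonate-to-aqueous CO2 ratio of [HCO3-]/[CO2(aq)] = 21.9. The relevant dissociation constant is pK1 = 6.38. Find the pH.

From K1 = [H⁺][HCO3-]/[CO2(aq)]:  pH = pK1 + log₁₀([HCO3-]/[CO2(aq)])
log₁₀(21.9) = +1.340
pH = 6.38 + (+1.340) = 7.72

pH = 7.72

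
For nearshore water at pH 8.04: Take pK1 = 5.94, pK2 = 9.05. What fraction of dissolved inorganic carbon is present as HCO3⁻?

α₁ = 0.904

α₁ = 1 / (1 + [H⁺]/K1 + K2/[H⁺]) = 1 / (1 + 10^-2.10 + 10^-1.01)
   = 1 / (1 + 0.0079433 + 0.097724) = 1/1.1057 = 0.9044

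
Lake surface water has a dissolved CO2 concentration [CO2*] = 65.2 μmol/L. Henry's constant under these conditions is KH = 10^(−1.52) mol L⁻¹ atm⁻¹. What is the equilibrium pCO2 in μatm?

pCO2 = 2160 μatm

KH = 10^(−1.52) = 3.020×10^-2 mol L⁻¹ atm⁻¹
pCO2 = [CO2*]/KH = 65.2×10^-6 / 3.020×10^-2 = 2.16×10^-3 atm = 2160 μatm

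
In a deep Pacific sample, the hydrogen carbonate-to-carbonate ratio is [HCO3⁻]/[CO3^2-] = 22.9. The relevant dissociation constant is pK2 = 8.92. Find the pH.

pH = 7.56

From K2 = [H⁺][CO3^2-]/[HCO3⁻]:  pH = pK2 − log₁₀([HCO3⁻]/[CO3^2-])
log₁₀(22.9) = +1.360
pH = 8.92 − (+1.360) = 7.56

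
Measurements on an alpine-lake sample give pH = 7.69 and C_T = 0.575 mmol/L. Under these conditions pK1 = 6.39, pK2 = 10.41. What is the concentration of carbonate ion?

[CO3²⁻] = 1.04 μmol/L

α₂ = 1 / (1 + [H⁺]/K2 + [H⁺]²/(K1K2)) = 1 / (1 + 10^+2.72 + 10^+1.42)
   = 1 / (1 + 524.81 + 26.303) = 1/552.11 = 0.001811
[CO3²⁻] = α₂ × DIC = 0.001811 × 0.575 = 0.00104 mmol/L = 1.04 μmol/L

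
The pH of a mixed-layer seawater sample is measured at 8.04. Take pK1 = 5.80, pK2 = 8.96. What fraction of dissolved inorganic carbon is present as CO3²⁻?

α₂ = 0.107

α₂ = 1 / (1 + [H⁺]/K2 + [H⁺]²/(K1K2)) = 1 / (1 + 10^+0.92 + 10^-1.32)
   = 1 / (1 + 8.3176 + 0.047863) = 1/9.3655 = 0.1068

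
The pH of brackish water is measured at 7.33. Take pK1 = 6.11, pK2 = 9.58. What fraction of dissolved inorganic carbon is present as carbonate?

α₂ = 0.00528

α₂ = 1 / (1 + [H⁺]/K2 + [H⁺]²/(K1K2)) = 1 / (1 + 10^+2.25 + 10^+1.03)
   = 1 / (1 + 177.83 + 10.715) = 1/189.54 = 0.005276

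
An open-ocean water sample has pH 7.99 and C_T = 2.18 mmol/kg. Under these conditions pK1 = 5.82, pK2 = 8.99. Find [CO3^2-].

α₂ = 1 / (1 + [H⁺]/K2 + [H⁺]²/(K1K2)) = 1 / (1 + 10^+1.00 + 10^-1.17)
   = 1 / (1 + 10.000 + 0.067608) = 1/11.068 = 0.09035
[CO3²⁻] = α₂ × DIC = 0.09035 × 2.18 = 0.197 mmol/kg

[CO3²⁻] = 0.197 mmol/kg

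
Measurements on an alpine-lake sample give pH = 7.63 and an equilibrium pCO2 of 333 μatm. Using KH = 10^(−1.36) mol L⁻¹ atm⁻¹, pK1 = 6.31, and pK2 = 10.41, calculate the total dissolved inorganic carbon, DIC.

[CO2*] = KH · pCO2 = 10^(−1.36) × 333×10^-6 = 1.454×10^-5 mol/L
α₀ = 1/(1 + K1/[H⁺] + K1K2/[H⁺]²) = 1/(1 + 10^+1.32 + 10^-1.46) = 0.04560
DIC = [CO2*]/α₀ = 1.454×10^-5 / 0.04560 = 0.319 mmol/L

DIC = 0.319 mmol/L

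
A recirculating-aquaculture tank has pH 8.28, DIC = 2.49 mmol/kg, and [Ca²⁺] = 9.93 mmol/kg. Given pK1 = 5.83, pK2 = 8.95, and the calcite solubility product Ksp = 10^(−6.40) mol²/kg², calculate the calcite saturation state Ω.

Ω = 10.9

α₂ = 1 / (1 + [H⁺]/K2 + [H⁺]²/(K1K2)) = 1 / (1 + 10^+0.67 + 10^-1.78)
   = 1 / (1 + 4.6774 + 0.016596) = 1/5.6939 = 0.1756
[CO3²⁻] = α₂ × DIC = 0.1756 × 2.49 = 0.4373 mmol/kg
Ksp = 10^(−6.40) = 3.981×10^-7
Ω = [Ca²⁺][CO3²⁻]/Ksp = (9.93×10^-3)(4.373×10^-4) / 3.981×10^-7 = 10.9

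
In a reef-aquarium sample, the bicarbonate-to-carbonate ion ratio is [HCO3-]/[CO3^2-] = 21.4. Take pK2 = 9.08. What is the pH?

pH = 7.75

From K2 = [H⁺][CO3^2-]/[HCO3-]:  pH = pK2 − log₁₀([HCO3-]/[CO3^2-])
log₁₀(21.4) = +1.330
pH = 9.08 − (+1.330) = 7.75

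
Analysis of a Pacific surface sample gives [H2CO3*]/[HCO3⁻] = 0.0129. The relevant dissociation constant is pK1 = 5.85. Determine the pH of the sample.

From K1 = [H⁺][HCO3⁻]/[H2CO3*]:  pH = pK1 − log₁₀([H2CO3*]/[HCO3⁻])
log₁₀(0.0129) = -1.889
pH = 5.85 − (-1.889) = 7.74

pH = 7.74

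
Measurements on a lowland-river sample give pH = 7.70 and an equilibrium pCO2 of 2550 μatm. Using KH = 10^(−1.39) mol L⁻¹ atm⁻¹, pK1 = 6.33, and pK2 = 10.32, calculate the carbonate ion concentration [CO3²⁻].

[CO3²⁻] = 5.84 μmol/L

[CO2*] = KH · pCO2 = 10^(−1.39) × 2550×10^-6 = 1.039×10^-4 mol/L
α₀ = 1/(1 + K1/[H⁺] + K1K2/[H⁺]²) = 1/(1 + 10^+1.37 + 10^-1.25) = 0.04082
DIC = [CO2*]/α₀ = 1.039×10^-4 / 0.04082 = 2.545 mmol/L
[CO3²⁻] = α₂·DIC; α₂ = 0.002295, so [CO3²⁻] = 0.002295 × 2.545 = 0.00584 mmol/L = 5.84 μmol/L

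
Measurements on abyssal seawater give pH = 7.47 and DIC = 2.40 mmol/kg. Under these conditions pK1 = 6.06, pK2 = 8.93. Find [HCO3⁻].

[HCO3⁻] = 2.24 mmol/kg

α₁ = 1 / (1 + [H⁺]/K1 + K2/[H⁺]) = 1 / (1 + 10^-1.41 + 10^-1.46)
   = 1 / (1 + 0.038905 + 0.034674) = 1/1.0736 = 0.9315
[HCO3⁻] = α₁ × DIC = 0.9315 × 2.40 = 2.24 mmol/kg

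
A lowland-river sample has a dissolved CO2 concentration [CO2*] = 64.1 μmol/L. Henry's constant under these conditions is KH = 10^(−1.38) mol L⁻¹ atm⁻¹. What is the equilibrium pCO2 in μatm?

KH = 10^(−1.38) = 4.169×10^-2 mol L⁻¹ atm⁻¹
pCO2 = [CO2*]/KH = 64.1×10^-6 / 4.169×10^-2 = 1.54×10^-3 atm = 1540 μatm

pCO2 = 1540 μatm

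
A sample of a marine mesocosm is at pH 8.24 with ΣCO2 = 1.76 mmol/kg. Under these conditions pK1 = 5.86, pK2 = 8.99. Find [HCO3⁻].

[HCO3⁻] = 1.49 mmol/kg

α₁ = 1 / (1 + [H⁺]/K1 + K2/[H⁺]) = 1 / (1 + 10^-2.38 + 10^-0.75)
   = 1 / (1 + 0.0041687 + 0.17783) = 1/1.1820 = 0.8460
[HCO3⁻] = α₁ × DIC = 0.8460 × 1.76 = 1.49 mmol/kg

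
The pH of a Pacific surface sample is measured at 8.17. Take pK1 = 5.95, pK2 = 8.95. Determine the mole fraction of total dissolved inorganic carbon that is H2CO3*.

α₀ = 1 / (1 + K1/[H⁺] + K1K2/[H⁺]²) = 1 / (1 + 10^+2.22 + 10^+1.44)
   = 1 / (1 + 165.96 + 27.542) = 1/194.50 = 0.005141

α₀ = 0.00514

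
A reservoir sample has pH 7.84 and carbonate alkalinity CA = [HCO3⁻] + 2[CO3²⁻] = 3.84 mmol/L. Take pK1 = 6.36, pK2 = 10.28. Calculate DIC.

DIC = 3.95 mmol/L

CA = [HCO3⁻] + 2[CO3²⁻] = (α₁ + 2α₂)·DIC
At pH 7.84: [H⁺]/K1 = 10^-1.48 = 0.033113, K2/[H⁺] = 10^-2.44 = 0.0036308
α₁ = 1/(1 + 0.033113 + 0.0036308) = 1/1.0367 = 0.9646; α₂ = α₁·K2/[H⁺] = 0.003502
α₁ + 2α₂ = 0.9716
DIC = CA / (α₁ + 2α₂) = 3.84 / 0.9716 = 3.95 mmol/L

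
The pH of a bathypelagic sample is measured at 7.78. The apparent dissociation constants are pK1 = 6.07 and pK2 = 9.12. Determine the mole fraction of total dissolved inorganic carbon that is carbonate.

α₂ = 0.0429

α₂ = 1 / (1 + [H⁺]/K2 + [H⁺]²/(K1K2)) = 1 / (1 + 10^+1.34 + 10^-0.37)
   = 1 / (1 + 21.878 + 0.42658) = 1/23.304 = 0.04291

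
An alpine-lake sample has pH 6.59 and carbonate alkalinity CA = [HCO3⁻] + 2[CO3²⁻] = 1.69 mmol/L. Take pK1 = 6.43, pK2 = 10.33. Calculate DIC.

DIC = 2.86 mmol/L

CA = [HCO3⁻] + 2[CO3²⁻] = (α₁ + 2α₂)·DIC
At pH 6.59: [H⁺]/K1 = 10^-0.16 = 0.69183, K2/[H⁺] = 10^-3.74 = 0.00018197
α₁ = 1/(1 + 0.69183 + 0.00018197) = 1/1.6920 = 0.5910; α₂ = α₁·K2/[H⁺] = 0.0001075
α₁ + 2α₂ = 0.5912
DIC = CA / (α₁ + 2α₂) = 1.69 / 0.5912 = 2.86 mmol/L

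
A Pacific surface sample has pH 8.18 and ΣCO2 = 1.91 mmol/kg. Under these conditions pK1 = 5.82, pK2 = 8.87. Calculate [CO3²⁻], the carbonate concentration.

α₂ = 1 / (1 + [H⁺]/K2 + [H⁺]²/(K1K2)) = 1 / (1 + 10^+0.69 + 10^-1.67)
   = 1 / (1 + 4.8978 + 0.021380) = 1/5.9192 = 0.1689
[CO3²⁻] = α₂ × DIC = 0.1689 × 1.91 = 0.323 mmol/kg

[CO3²⁻] = 0.323 mmol/kg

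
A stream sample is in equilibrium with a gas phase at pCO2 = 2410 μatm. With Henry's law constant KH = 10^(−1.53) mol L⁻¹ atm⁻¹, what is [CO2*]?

[CO2*] = 71.1 μmol/L

KH = 10^(−1.53) = 2.951×10^-2 mol L⁻¹ atm⁻¹
[CO2*] = KH · pCO2 = 2.951×10^-2 × 2410×10^-6 atm = 7.11×10^-5 mol/L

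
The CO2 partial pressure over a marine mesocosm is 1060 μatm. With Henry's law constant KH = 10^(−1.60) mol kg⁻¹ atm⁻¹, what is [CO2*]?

KH = 10^(−1.60) = 2.512×10^-2 mol kg⁻¹ atm⁻¹
[CO2*] = KH · pCO2 = 2.512×10^-2 × 1060×10^-6 atm = 2.66×10^-5 mol/kg

[CO2*] = 26.6 μmol/kg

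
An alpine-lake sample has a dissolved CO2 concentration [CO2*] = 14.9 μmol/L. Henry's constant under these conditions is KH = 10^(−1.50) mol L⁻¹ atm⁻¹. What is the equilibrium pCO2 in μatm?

KH = 10^(−1.50) = 3.162×10^-2 mol L⁻¹ atm⁻¹
pCO2 = [CO2*]/KH = 14.9×10^-6 / 3.162×10^-2 = 4.71×10^-4 atm = 471 μatm

pCO2 = 471 μatm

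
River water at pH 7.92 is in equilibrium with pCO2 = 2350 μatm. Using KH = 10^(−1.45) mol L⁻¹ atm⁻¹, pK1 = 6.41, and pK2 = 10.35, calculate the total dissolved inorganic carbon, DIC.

DIC = 2.79 mmol/L

[CO2*] = KH · pCO2 = 10^(−1.45) × 2350×10^-6 = 8.338×10^-5 mol/L
α₀ = 1/(1 + K1/[H⁺] + K1K2/[H⁺]²) = 1/(1 + 10^+1.51 + 10^-0.92) = 0.02987
DIC = [CO2*]/α₀ = 8.338×10^-5 / 0.02987 = 2.79 mmol/L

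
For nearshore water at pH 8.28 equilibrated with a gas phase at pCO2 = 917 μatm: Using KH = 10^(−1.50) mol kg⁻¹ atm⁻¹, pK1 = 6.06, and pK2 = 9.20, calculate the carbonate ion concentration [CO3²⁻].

[CO3²⁻] = 0.579 mmol/kg

[CO2*] = KH · pCO2 = 10^(−1.50) × 917×10^-6 = 2.900×10^-5 mol/kg
α₀ = 1/(1 + K1/[H⁺] + K1K2/[H⁺]²) = 1/(1 + 10^+2.22 + 10^+1.30) = 0.005350
DIC = [CO2*]/α₀ = 2.900×10^-5 / 0.005350 = 5.420 mmol/kg
[CO3²⁻] = α₂·DIC; α₂ = 0.1067, so [CO3²⁻] = 0.1067 × 5.420 = 0.579 mmol/kg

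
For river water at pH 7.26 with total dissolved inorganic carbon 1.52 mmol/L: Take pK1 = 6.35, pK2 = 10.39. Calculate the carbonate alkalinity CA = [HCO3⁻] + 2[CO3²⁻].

CA = [HCO3⁻] + 2[CO3²⁻] = (α₁ + 2α₂)·DIC
At pH 7.26: [H⁺]/K1 = 10^-0.91 = 0.12303, K2/[H⁺] = 10^-3.13 = 0.00074131
α₁ = 1/(1 + 0.12303 + 0.00074131) = 1/1.1238 = 0.8899; α₂ = α₁·K2/[H⁺] = 0.0006597
α₁ + 2α₂ = 0.8912
CA = 0.8912 × 1.52 = 1.35 mmol/L

CA = 1.35 mmol/L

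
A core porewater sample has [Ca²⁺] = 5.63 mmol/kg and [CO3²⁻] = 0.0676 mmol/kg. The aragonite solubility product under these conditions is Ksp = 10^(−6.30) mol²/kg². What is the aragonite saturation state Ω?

Ksp = 10^(−6.30) = 5.012×10^-7
Ω = [Ca²⁺][CO3²⁻]/Ksp = (5.63×10^-3)(0.0676×10^-3) / 5.012×10^-7 = 0.759

Ω = 0.759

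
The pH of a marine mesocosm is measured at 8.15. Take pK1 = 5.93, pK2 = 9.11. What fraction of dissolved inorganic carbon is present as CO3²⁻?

α₂ = 0.0983

α₂ = 1 / (1 + [H⁺]/K2 + [H⁺]²/(K1K2)) = 1 / (1 + 10^+0.96 + 10^-1.26)
   = 1 / (1 + 9.1201 + 0.054954) = 1/10.175 = 0.09828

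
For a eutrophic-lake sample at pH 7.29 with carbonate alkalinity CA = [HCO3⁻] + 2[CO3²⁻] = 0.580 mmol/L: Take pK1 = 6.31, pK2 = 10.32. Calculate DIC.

CA = [HCO3⁻] + 2[CO3²⁻] = (α₁ + 2α₂)·DIC
At pH 7.29: [H⁺]/K1 = 10^-0.98 = 0.10471, K2/[H⁺] = 10^-3.03 = 0.00093325
α₁ = 1/(1 + 0.10471 + 0.00093325) = 1/1.1056 = 0.9044; α₂ = α₁·K2/[H⁺] = 0.0008441
α₁ + 2α₂ = 0.9061
DIC = CA / (α₁ + 2α₂) = 0.580 / 0.9061 = 0.640 mmol/L

DIC = 0.640 mmol/L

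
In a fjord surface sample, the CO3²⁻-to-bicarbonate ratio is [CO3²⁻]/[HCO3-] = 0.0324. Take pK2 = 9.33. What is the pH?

From K2 = [H⁺][CO3²⁻]/[HCO3-]:  pH = pK2 + log₁₀([CO3²⁻]/[HCO3-])
log₁₀(0.0324) = -1.489
pH = 9.33 + (-1.489) = 7.84

pH = 7.84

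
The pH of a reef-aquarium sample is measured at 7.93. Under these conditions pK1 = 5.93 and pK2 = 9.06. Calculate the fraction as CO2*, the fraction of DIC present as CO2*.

α₀ = 0.00922

α₀ = 1 / (1 + K1/[H⁺] + K1K2/[H⁺]²) = 1 / (1 + 10^+2.00 + 10^+0.87)
   = 1 / (1 + 100.00 + 7.4131) = 1/108.41 = 0.009224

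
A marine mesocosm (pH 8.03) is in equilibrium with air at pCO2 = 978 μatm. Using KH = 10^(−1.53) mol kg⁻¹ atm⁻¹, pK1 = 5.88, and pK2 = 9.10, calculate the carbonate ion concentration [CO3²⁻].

[CO2*] = KH · pCO2 = 10^(−1.53) × 978×10^-6 = 2.886×10^-5 mol/kg
α₀ = 1/(1 + K1/[H⁺] + K1K2/[H⁺]²) = 1/(1 + 10^+2.15 + 10^+1.08) = 0.006482
DIC = [CO2*]/α₀ = 2.886×10^-5 / 0.006482 = 4.453 mmol/kg
[CO3²⁻] = α₂·DIC; α₂ = 0.07793, so [CO3²⁻] = 0.07793 × 4.453 = 0.347 mmol/kg

[CO3²⁻] = 0.347 mmol/kg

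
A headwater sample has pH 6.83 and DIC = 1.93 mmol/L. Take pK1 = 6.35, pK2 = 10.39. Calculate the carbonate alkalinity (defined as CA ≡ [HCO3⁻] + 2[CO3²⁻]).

CA = [HCO3⁻] + 2[CO3²⁻] = (α₁ + 2α₂)·DIC
At pH 6.83: [H⁺]/K1 = 10^-0.48 = 0.33113, K2/[H⁺] = 10^-3.56 = 0.00027542
α₁ = 1/(1 + 0.33113 + 0.00027542) = 1/1.3314 = 0.7511; α₂ = α₁·K2/[H⁺] = 0.0002069
α₁ + 2α₂ = 0.7515
CA = 0.7515 × 1.93 = 1.45 mmol/L

CA = 1.45 mmol/L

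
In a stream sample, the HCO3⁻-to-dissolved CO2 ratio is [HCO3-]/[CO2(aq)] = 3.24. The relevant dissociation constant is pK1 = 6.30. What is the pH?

pH = 6.81

From K1 = [H⁺][HCO3-]/[CO2(aq)]:  pH = pK1 + log₁₀([HCO3-]/[CO2(aq)])
log₁₀(3.24) = +0.511
pH = 6.30 + (+0.511) = 6.81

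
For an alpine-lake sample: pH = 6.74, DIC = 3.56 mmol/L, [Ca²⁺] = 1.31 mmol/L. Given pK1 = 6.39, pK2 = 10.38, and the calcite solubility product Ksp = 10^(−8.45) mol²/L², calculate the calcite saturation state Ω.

Ω = 0.208

α₂ = 1 / (1 + [H⁺]/K2 + [H⁺]²/(K1K2)) = 1 / (1 + 10^+3.64 + 10^+3.29)
   = 1 / (1 + 4365.2 + 1949.8) = 1/6316.0 = 0.0001583
[CO3²⁻] = α₂ × DIC = 0.0001583 × 3.56 = 0.0005636 mmol/L = 0.5636 μmol/L
Ksp = 10^(−8.45) = 3.548×10^-9
Ω = [Ca²⁺][CO3²⁻]/Ksp = (1.31×10^-3)(5.636×10^-7) / 3.548×10^-9 = 0.208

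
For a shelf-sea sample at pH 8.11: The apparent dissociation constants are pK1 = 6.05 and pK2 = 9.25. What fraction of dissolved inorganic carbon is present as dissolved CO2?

α₀ = 0.00806

α₀ = 1 / (1 + K1/[H⁺] + K1K2/[H⁺]²) = 1 / (1 + 10^+2.06 + 10^+0.92)
   = 1 / (1 + 114.82 + 8.3176) = 1/124.13 = 0.008056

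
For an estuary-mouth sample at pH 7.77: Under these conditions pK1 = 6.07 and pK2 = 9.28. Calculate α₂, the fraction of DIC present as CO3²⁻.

α₂ = 1 / (1 + [H⁺]/K2 + [H⁺]²/(K1K2)) = 1 / (1 + 10^+1.51 + 10^-0.19)
   = 1 / (1 + 32.359 + 0.64565) = 1/34.005 = 0.02941

α₂ = 0.0294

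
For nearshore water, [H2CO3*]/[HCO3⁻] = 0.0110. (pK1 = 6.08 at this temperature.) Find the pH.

pH = 8.04

From K1 = [H⁺][HCO3⁻]/[H2CO3*]:  pH = pK1 − log₁₀([H2CO3*]/[HCO3⁻])
log₁₀(0.0110) = -1.959
pH = 6.08 − (-1.959) = 8.04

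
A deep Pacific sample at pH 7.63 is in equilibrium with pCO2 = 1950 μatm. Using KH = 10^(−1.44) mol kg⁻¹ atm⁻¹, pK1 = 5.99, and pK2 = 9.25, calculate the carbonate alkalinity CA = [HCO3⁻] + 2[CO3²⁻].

[CO2*] = KH · pCO2 = 10^(−1.44) × 1950×10^-6 = 7.080×10^-5 mol/kg
α₀ = 1/(1 + K1/[H⁺] + K1K2/[H⁺]²) = 1/(1 + 10^+1.64 + 10^+0.02) = 0.02188
DIC = [CO2*]/α₀ = 7.080×10^-5 / 0.02188 = 3.235 mmol/kg
CA = (α₁ + 2α₂)·DIC = (0.9552 + 2×0.02291) × 3.235 = 3.24 mmol/kg

CA = 3.24 mmol/kg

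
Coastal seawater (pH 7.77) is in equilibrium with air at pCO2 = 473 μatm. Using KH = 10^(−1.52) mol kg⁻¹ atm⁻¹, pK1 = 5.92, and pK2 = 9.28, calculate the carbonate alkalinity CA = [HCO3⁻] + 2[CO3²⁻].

[CO2*] = KH · pCO2 = 10^(−1.52) × 473×10^-6 = 1.428×10^-5 mol/kg
α₀ = 1/(1 + K1/[H⁺] + K1K2/[H⁺]²) = 1/(1 + 10^+1.85 + 10^+0.34) = 0.01352
DIC = [CO2*]/α₀ = 1.428×10^-5 / 0.01352 = 1.057 mmol/kg
CA = (α₁ + 2α₂)·DIC = (0.9569 + 2×0.02957) × 1.057 = 1.07 mmol/kg

CA = 1.07 mmol/kg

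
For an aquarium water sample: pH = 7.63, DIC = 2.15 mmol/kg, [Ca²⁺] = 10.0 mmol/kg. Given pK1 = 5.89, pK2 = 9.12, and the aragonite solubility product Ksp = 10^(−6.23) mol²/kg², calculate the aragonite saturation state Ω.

α₂ = 1 / (1 + [H⁺]/K2 + [H⁺]²/(K1K2)) = 1 / (1 + 10^+1.49 + 10^-0.25)
   = 1 / (1 + 30.903 + 0.56234) = 1/32.465 = 0.03080
[CO3²⁻] = α₂ × DIC = 0.03080 × 2.15 = 0.06622 mmol/kg
Ksp = 10^(−6.23) = 5.888×10^-7
Ω = [Ca²⁺][CO3²⁻]/Ksp = (10.0×10^-3)(6.622×10^-5) / 5.888×10^-7 = 1.12

Ω = 1.12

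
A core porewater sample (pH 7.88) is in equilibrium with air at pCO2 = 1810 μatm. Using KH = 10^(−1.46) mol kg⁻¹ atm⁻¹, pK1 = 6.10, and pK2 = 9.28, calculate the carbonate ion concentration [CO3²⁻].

[CO2*] = KH · pCO2 = 10^(−1.46) × 1810×10^-6 = 6.276×10^-5 mol/kg
α₀ = 1/(1 + K1/[H⁺] + K1K2/[H⁺]²) = 1/(1 + 10^+1.78 + 10^+0.38) = 0.01571
DIC = [CO2*]/α₀ = 6.276×10^-5 / 0.01571 = 3.995 mmol/kg
[CO3²⁻] = α₂·DIC; α₂ = 0.03769, so [CO3²⁻] = 0.03769 × 3.995 = 0.151 mmol/kg

[CO3²⁻] = 0.151 mmol/kg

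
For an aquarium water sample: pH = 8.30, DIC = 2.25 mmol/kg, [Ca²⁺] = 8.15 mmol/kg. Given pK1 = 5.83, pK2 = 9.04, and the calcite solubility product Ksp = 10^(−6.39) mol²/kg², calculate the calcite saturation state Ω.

Ω = 6.91

α₂ = 1 / (1 + [H⁺]/K2 + [H⁺]²/(K1K2)) = 1 / (1 + 10^+0.74 + 10^-1.73)
   = 1 / (1 + 5.4954 + 0.018621) = 1/6.5140 = 0.1535
[CO3²⁻] = α₂ × DIC = 0.1535 × 2.25 = 0.3454 mmol/kg
Ksp = 10^(−6.39) = 4.074×10^-7
Ω = [Ca²⁺][CO3²⁻]/Ksp = (8.15×10^-3)(3.454×10^-4) / 4.074×10^-7 = 6.91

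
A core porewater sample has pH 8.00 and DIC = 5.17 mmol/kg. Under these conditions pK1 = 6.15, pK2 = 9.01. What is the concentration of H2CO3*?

[CO2*] = 0.0657 mmol/kg

α₀ = 1 / (1 + K1/[H⁺] + K1K2/[H⁺]²) = 1 / (1 + 10^+1.85 + 10^+0.84)
   = 1 / (1 + 70.795 + 6.9183) = 1/78.713 = 0.01270
[CO2*] = α₀ × DIC = 0.01270 × 5.17 = 0.0657 mmol/kg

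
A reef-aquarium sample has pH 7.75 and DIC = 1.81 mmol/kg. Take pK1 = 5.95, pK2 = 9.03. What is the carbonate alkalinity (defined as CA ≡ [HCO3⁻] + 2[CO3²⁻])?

CA = 1.87 mmol/kg

CA = [HCO3⁻] + 2[CO3²⁻] = (α₁ + 2α₂)·DIC
At pH 7.75: [H⁺]/K1 = 10^-1.80 = 0.015849, K2/[H⁺] = 10^-1.28 = 0.052481
α₁ = 1/(1 + 0.015849 + 0.052481) = 1/1.0683 = 0.9360; α₂ = α₁·K2/[H⁺] = 0.04912
α₁ + 2α₂ = 1.0343
CA = 1.0343 × 1.81 = 1.87 mmol/kg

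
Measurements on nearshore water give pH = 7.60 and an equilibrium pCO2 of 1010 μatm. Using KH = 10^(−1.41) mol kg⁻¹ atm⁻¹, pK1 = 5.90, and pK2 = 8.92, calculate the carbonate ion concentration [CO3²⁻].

[CO3²⁻] = 0.0943 mmol/kg

[CO2*] = KH · pCO2 = 10^(−1.41) × 1010×10^-6 = 3.929×10^-5 mol/kg
α₀ = 1/(1 + K1/[H⁺] + K1K2/[H⁺]²) = 1/(1 + 10^+1.70 + 10^+0.38) = 0.01869
DIC = [CO2*]/α₀ = 3.929×10^-5 / 0.01869 = 2.103 mmol/kg
[CO3²⁻] = α₂·DIC; α₂ = 0.04482, so [CO3²⁻] = 0.04482 × 2.103 = 0.0943 mmol/kg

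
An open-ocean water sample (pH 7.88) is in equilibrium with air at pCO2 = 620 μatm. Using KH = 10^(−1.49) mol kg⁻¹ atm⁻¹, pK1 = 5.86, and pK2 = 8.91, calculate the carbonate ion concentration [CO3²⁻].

[CO2*] = KH · pCO2 = 10^(−1.49) × 620×10^-6 = 2.006×10^-5 mol/kg
α₀ = 1/(1 + K1/[H⁺] + K1K2/[H⁺]²) = 1/(1 + 10^+2.02 + 10^+0.99) = 0.008659
DIC = [CO2*]/α₀ = 2.006×10^-5 / 0.008659 = 2.317 mmol/kg
[CO3²⁻] = α₂·DIC; α₂ = 0.08462, so [CO3²⁻] = 0.08462 × 2.317 = 0.196 mmol/kg

[CO3²⁻] = 0.196 mmol/kg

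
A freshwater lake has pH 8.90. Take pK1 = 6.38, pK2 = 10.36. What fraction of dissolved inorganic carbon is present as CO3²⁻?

α₂ = 1 / (1 + [H⁺]/K2 + [H⁺]²/(K1K2)) = 1 / (1 + 10^+1.46 + 10^-1.06)
   = 1 / (1 + 28.840 + 0.087096) = 1/29.927 = 0.03341

α₂ = 0.0334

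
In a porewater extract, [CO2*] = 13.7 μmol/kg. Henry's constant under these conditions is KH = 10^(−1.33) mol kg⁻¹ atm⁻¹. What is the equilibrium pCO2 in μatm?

pCO2 = 293 μatm

KH = 10^(−1.33) = 4.677×10^-2 mol kg⁻¹ atm⁻¹
pCO2 = [CO2*]/KH = 13.7×10^-6 / 4.677×10^-2 = 2.93×10^-4 atm = 293 μatm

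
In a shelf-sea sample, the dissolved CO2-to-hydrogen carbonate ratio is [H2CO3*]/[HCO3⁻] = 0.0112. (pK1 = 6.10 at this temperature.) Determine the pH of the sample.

From K1 = [H⁺][HCO3⁻]/[H2CO3*]:  pH = pK1 − log₁₀([H2CO3*]/[HCO3⁻])
log₁₀(0.0112) = -1.951
pH = 6.10 − (-1.951) = 8.05

pH = 8.05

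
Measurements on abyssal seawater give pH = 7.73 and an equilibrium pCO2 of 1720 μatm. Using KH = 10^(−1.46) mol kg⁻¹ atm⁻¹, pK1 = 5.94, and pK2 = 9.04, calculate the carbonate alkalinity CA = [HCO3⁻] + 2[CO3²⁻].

CA = 4.04 mmol/kg

[CO2*] = KH · pCO2 = 10^(−1.46) × 1720×10^-6 = 5.964×10^-5 mol/kg
α₀ = 1/(1 + K1/[H⁺] + K1K2/[H⁺]²) = 1/(1 + 10^+1.79 + 10^+0.48) = 0.01523
DIC = [CO2*]/α₀ = 5.964×10^-5 / 0.01523 = 3.917 mmol/kg
CA = (α₁ + 2α₂)·DIC = (0.9388 + 2×0.04598) × 3.917 = 4.04 mmol/kg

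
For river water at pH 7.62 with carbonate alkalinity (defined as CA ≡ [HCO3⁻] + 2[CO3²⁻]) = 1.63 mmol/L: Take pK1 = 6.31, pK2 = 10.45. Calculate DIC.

DIC = 1.71 mmol/L

CA = [HCO3⁻] + 2[CO3²⁻] = (α₁ + 2α₂)·DIC
At pH 7.62: [H⁺]/K1 = 10^-1.31 = 0.048978, K2/[H⁺] = 10^-2.83 = 0.0014791
α₁ = 1/(1 + 0.048978 + 0.0014791) = 1/1.0505 = 0.9520; α₂ = α₁·K2/[H⁺] = 0.001408
α₁ + 2α₂ = 0.9548
DIC = CA / (α₁ + 2α₂) = 1.63 / 0.9548 = 1.71 mmol/L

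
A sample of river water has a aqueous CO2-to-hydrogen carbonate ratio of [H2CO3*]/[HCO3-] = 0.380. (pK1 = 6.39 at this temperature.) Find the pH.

pH = 6.81

From K1 = [H⁺][HCO3-]/[H2CO3*]:  pH = pK1 − log₁₀([H2CO3*]/[HCO3-])
log₁₀(0.380) = -0.420
pH = 6.39 − (-0.420) = 6.81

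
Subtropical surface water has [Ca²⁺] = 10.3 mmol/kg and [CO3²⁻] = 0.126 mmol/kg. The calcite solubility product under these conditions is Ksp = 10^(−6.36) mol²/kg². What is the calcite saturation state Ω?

Ω = 2.97

Ksp = 10^(−6.36) = 4.365×10^-7
Ω = [Ca²⁺][CO3²⁻]/Ksp = (10.3×10^-3)(0.126×10^-3) / 4.365×10^-7 = 2.97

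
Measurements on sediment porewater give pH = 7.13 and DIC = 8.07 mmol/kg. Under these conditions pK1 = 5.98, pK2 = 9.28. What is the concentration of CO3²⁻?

[CO3²⁻] = 0.0530 mmol/kg

α₂ = 1 / (1 + [H⁺]/K2 + [H⁺]²/(K1K2)) = 1 / (1 + 10^+2.15 + 10^+1.00)
   = 1 / (1 + 141.25 + 10.000) = 1/152.25 = 0.006568
[CO3²⁻] = α₂ × DIC = 0.006568 × 8.07 = 0.0530 mmol/kg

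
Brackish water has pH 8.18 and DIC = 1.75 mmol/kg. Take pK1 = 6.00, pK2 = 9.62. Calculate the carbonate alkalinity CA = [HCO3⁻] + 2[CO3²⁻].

CA = [HCO3⁻] + 2[CO3²⁻] = (α₁ + 2α₂)·DIC
At pH 8.18: [H⁺]/K1 = 10^-2.18 = 0.0066069, K2/[H⁺] = 10^-1.44 = 0.036308
α₁ = 1/(1 + 0.0066069 + 0.036308) = 1/1.0429 = 0.9589; α₂ = α₁·K2/[H⁺] = 0.03481
α₁ + 2α₂ = 1.0285
CA = 1.0285 × 1.75 = 1.80 mmol/kg

CA = 1.80 mmol/kg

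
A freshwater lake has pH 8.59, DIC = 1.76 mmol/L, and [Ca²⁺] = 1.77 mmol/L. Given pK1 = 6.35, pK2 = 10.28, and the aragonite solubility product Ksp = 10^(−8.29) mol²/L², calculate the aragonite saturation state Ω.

Ω = 12.1

α₂ = 1 / (1 + [H⁺]/K2 + [H⁺]²/(K1K2)) = 1 / (1 + 10^+1.69 + 10^-0.55)
   = 1 / (1 + 48.978 + 0.28184) = 1/50.260 = 0.01990
[CO3²⁻] = α₂ × DIC = 0.01990 × 1.76 = 0.03502 mmol/L
Ksp = 10^(−8.29) = 5.129×10^-9
Ω = [Ca²⁺][CO3²⁻]/Ksp = (1.77×10^-3)(3.502×10^-5) / 5.129×10^-9 = 12.1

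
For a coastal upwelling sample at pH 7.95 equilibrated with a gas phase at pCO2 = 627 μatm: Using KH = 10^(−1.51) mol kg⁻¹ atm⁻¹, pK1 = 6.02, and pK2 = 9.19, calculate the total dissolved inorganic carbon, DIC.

DIC = 1.76 mmol/kg

[CO2*] = KH · pCO2 = 10^(−1.51) × 627×10^-6 = 1.938×10^-5 mol/kg
α₀ = 1/(1 + K1/[H⁺] + K1K2/[H⁺]²) = 1/(1 + 10^+1.93 + 10^+0.69) = 0.01099
DIC = [CO2*]/α₀ = 1.938×10^-5 / 0.01099 = 1.76 mmol/kg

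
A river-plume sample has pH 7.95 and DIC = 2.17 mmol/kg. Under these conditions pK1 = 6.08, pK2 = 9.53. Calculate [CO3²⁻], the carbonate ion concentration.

[CO3²⁻] = 0.0549 mmol/kg

α₂ = 1 / (1 + [H⁺]/K2 + [H⁺]²/(K1K2)) = 1 / (1 + 10^+1.58 + 10^-0.29)
   = 1 / (1 + 38.019 + 0.51286) = 1/39.532 = 0.02530
[CO3²⁻] = α₂ × DIC = 0.02530 × 2.17 = 0.0549 mmol/kg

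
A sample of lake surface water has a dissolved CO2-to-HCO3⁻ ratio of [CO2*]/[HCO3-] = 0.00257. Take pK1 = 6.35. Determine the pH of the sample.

From K1 = [H⁺][HCO3-]/[CO2*]:  pH = pK1 − log₁₀([CO2*]/[HCO3-])
log₁₀(0.00257) = -2.590
pH = 6.35 − (-2.590) = 8.94

pH = 8.94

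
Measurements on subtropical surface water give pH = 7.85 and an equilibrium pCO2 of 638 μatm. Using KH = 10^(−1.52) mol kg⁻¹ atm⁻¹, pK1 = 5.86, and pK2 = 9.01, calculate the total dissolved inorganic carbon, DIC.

[CO2*] = KH · pCO2 = 10^(−1.52) × 638×10^-6 = 1.927×10^-5 mol/kg
α₀ = 1/(1 + K1/[H⁺] + K1K2/[H⁺]²) = 1/(1 + 10^+1.99 + 10^+0.83) = 0.009480
DIC = [CO2*]/α₀ = 1.927×10^-5 / 0.009480 = 2.03 mmol/kg

DIC = 2.03 mmol/kg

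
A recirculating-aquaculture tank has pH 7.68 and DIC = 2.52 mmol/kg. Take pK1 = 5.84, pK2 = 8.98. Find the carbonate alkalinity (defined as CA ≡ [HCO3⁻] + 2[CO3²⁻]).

CA = [HCO3⁻] + 2[CO3²⁻] = (α₁ + 2α₂)·DIC
At pH 7.68: [H⁺]/K1 = 10^-1.84 = 0.014454, K2/[H⁺] = 10^-1.30 = 0.050119
α₁ = 1/(1 + 0.014454 + 0.050119) = 1/1.0646 = 0.9393; α₂ = α₁·K2/[H⁺] = 0.04708
α₁ + 2α₂ = 1.0335
CA = 1.0335 × 2.52 = 2.60 mmol/kg

CA = 2.60 mmol/kg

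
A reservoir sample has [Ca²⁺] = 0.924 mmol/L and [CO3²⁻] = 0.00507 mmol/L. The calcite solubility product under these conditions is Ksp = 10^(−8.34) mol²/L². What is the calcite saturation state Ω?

Ksp = 10^(−8.34) = 4.571×10^-9
Ω = [Ca²⁺][CO3²⁻]/Ksp = (0.924×10^-3)(0.00507×10^-3) / 4.571×10^-9 = 1.02

Ω = 1.02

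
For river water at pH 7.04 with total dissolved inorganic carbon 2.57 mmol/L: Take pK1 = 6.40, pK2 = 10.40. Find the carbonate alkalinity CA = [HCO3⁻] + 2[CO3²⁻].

CA = [HCO3⁻] + 2[CO3²⁻] = (α₁ + 2α₂)·DIC
At pH 7.04: [H⁺]/K1 = 10^-0.64 = 0.22909, K2/[H⁺] = 10^-3.36 = 0.00043652
α₁ = 1/(1 + 0.22909 + 0.00043652) = 1/1.2295 = 0.8133; α₂ = α₁·K2/[H⁺] = 0.0003550
α₁ + 2α₂ = 0.8140
CA = 0.8140 × 2.57 = 2.09 mmol/L

CA = 2.09 mmol/L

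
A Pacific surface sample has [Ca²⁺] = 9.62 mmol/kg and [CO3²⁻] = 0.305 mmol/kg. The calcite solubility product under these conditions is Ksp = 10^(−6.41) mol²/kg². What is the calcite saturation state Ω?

Ω = 7.54

Ksp = 10^(−6.41) = 3.890×10^-7
Ω = [Ca²⁺][CO3²⁻]/Ksp = (9.62×10^-3)(0.305×10^-3) / 3.890×10^-7 = 7.54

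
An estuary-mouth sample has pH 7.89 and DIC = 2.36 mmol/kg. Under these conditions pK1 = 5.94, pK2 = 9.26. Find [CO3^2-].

α₂ = 1 / (1 + [H⁺]/K2 + [H⁺]²/(K1K2)) = 1 / (1 + 10^+1.37 + 10^-0.58)
   = 1 / (1 + 23.442 + 0.26303) = 1/24.705 = 0.04048
[CO3²⁻] = α₂ × DIC = 0.04048 × 2.36 = 0.0955 mmol/kg

[CO3²⁻] = 0.0955 mmol/kg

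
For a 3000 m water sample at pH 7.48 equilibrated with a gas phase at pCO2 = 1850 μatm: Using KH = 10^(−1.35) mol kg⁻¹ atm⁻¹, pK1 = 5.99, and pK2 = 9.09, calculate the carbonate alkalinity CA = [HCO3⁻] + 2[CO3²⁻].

[CO2*] = KH · pCO2 = 10^(−1.35) × 1850×10^-6 = 8.264×10^-5 mol/kg
α₀ = 1/(1 + K1/[H⁺] + K1K2/[H⁺]²) = 1/(1 + 10^+1.49 + 10^-0.12) = 0.03062
DIC = [CO2*]/α₀ = 8.264×10^-5 / 0.03062 = 2.699 mmol/kg
CA = (α₁ + 2α₂)·DIC = (0.9462 + 2×0.02323) × 2.699 = 2.68 mmol/kg

CA = 2.68 mmol/kg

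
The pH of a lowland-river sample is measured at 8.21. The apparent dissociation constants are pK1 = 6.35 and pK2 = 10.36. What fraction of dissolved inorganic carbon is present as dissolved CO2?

α₀ = 0.0135

α₀ = 1 / (1 + K1/[H⁺] + K1K2/[H⁺]²) = 1 / (1 + 10^+1.86 + 10^-0.29)
   = 1 / (1 + 72.444 + 0.51286) = 1/73.956 = 0.01352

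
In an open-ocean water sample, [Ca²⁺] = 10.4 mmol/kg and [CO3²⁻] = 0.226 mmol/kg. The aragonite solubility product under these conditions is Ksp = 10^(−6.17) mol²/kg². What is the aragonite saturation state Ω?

Ksp = 10^(−6.17) = 6.761×10^-7
Ω = [Ca²⁺][CO3²⁻]/Ksp = (10.4×10^-3)(0.226×10^-3) / 6.761×10^-7 = 3.48

Ω = 3.48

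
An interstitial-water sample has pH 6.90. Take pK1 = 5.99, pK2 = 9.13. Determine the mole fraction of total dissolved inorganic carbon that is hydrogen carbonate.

α₁ = 0.886

α₁ = 1 / (1 + [H⁺]/K1 + K2/[H⁺]) = 1 / (1 + 10^-0.91 + 10^-2.23)
   = 1 / (1 + 0.12303 + 0.0058884) = 1/1.1289 = 0.8858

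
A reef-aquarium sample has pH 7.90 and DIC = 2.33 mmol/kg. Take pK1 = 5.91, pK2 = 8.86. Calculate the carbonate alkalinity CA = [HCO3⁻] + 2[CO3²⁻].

CA = 2.54 mmol/kg

CA = [HCO3⁻] + 2[CO3²⁻] = (α₁ + 2α₂)·DIC
At pH 7.90: [H⁺]/K1 = 10^-1.99 = 0.010233, K2/[H⁺] = 10^-0.96 = 0.10965
α₁ = 1/(1 + 0.010233 + 0.10965) = 1/1.1199 = 0.8930; α₂ = α₁·K2/[H⁺] = 0.09791
α₁ + 2α₂ = 1.0888
CA = 1.0888 × 2.33 = 2.54 mmol/kg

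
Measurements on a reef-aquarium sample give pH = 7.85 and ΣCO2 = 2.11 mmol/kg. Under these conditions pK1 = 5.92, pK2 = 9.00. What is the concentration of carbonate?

[CO3²⁻] = 0.138 mmol/kg

α₂ = 1 / (1 + [H⁺]/K2 + [H⁺]²/(K1K2)) = 1 / (1 + 10^+1.15 + 10^-0.78)
   = 1 / (1 + 14.125 + 0.16596) = 1/15.291 = 0.06540
[CO3²⁻] = α₂ × DIC = 0.06540 × 2.11 = 0.138 mmol/kg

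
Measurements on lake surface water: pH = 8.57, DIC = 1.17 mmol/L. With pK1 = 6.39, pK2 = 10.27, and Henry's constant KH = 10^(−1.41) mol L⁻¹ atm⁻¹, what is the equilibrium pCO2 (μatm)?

α₀ = 1 / (1 + K1/[H⁺] + K1K2/[H⁺]²) = 1 / (1 + 10^+2.18 + 10^+0.48)
   = 1 / (1 + 151.36 + 3.0200) = 1/155.38 = 0.006436
[CO2*] = α₀ × DIC = 0.006436 × 1.17 = 0.007530 mmol/L = 7.530 μmol/L
pCO2 = [CO2*]/KH = 7.530×10^-6 / 3.890×10^-2 = 194 μatm

pCO2 = 194 μatm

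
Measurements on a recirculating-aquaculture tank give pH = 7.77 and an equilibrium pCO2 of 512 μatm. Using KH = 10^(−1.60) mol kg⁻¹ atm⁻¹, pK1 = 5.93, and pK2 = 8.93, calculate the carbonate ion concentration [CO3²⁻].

[CO3²⁻] = 0.0616 mmol/kg

[CO2*] = KH · pCO2 = 10^(−1.60) × 512×10^-6 = 1.286×10^-5 mol/kg
α₀ = 1/(1 + K1/[H⁺] + K1K2/[H⁺]²) = 1/(1 + 10^+1.84 + 10^+0.68) = 0.01334
DIC = [CO2*]/α₀ = 1.286×10^-5 / 0.01334 = 0.9642 mmol/kg
[CO3²⁻] = α₂·DIC; α₂ = 0.06384, so [CO3²⁻] = 0.06384 × 0.9642 = 0.0616 mmol/kg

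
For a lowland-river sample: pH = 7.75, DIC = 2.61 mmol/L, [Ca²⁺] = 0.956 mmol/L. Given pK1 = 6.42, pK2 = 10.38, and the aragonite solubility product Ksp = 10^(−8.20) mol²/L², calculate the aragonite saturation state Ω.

α₂ = 1 / (1 + [H⁺]/K2 + [H⁺]²/(K1K2)) = 1 / (1 + 10^+2.63 + 10^+1.30)
   = 1 / (1 + 426.58 + 19.953) = 1/447.53 = 0.002234
[CO3²⁻] = α₂ × DIC = 0.002234 × 2.61 = 0.005832 mmol/L = 5.832 μmol/L
Ksp = 10^(−8.20) = 6.310×10^-9
Ω = [Ca²⁺][CO3²⁻]/Ksp = (0.956×10^-3)(5.832×10^-6) / 6.310×10^-9 = 0.884

Ω = 0.884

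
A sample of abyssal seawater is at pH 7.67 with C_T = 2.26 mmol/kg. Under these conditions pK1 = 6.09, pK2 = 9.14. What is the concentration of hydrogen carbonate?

α₁ = 1 / (1 + [H⁺]/K1 + K2/[H⁺]) = 1 / (1 + 10^-1.58 + 10^-1.47)
   = 1 / (1 + 0.026303 + 0.033884) = 1/1.0602 = 0.9432
[HCO3⁻] = α₁ × DIC = 0.9432 × 2.26 = 2.13 mmol/kg

[HCO3⁻] = 2.13 mmol/kg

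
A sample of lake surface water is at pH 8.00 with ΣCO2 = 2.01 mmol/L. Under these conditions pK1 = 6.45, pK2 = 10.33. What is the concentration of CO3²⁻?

[CO3²⁻] = 9.10 μmol/L

α₂ = 1 / (1 + [H⁺]/K2 + [H⁺]²/(K1K2)) = 1 / (1 + 10^+2.33 + 10^+0.78)
   = 1 / (1 + 213.80 + 6.0256) = 1/220.82 = 0.004529
[CO3²⁻] = α₂ × DIC = 0.004529 × 2.01 = 0.00910 mmol/L = 9.10 μmol/L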